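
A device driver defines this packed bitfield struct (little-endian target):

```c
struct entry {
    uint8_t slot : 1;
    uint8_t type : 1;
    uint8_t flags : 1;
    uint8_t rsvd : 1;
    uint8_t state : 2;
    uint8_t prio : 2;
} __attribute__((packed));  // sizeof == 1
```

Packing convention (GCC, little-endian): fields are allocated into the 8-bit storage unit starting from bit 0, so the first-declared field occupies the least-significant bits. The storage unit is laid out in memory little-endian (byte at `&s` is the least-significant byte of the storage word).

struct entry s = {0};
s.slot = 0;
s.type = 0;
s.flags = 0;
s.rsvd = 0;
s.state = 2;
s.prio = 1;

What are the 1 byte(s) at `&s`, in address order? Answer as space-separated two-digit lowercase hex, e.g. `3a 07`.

60

slot:1 = 0 → 0x0 << 0 → word 0x00
type:1 = 0 → 0x0 << 1 → word 0x00
flags:1 = 0 → 0x0 << 2 → word 0x00
rsvd:1 = 0 → 0x0 << 3 → word 0x00
state:2 = 2 → 0x2 << 4 → word 0x20
prio:2 = 1 → 0x1 << 6 → word 0x60
word = 0x60 → little-endian bytes:
  [0]=0x60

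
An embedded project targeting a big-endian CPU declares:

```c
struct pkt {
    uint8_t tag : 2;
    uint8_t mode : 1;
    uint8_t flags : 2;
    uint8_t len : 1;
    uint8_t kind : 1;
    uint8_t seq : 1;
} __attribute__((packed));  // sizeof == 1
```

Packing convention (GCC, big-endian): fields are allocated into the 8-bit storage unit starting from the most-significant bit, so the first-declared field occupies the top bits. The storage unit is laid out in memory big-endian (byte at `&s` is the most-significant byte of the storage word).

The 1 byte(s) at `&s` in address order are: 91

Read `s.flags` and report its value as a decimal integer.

[0]=0x91 (big-endian) → word 0x91
tag [6+:2] = (word>>6) & 0x3 = 2
mode [5+:1] = (word>>5) & 0x1 = 0
flags [3+:2] = (word>>3) & 0x3 = 2  ←
len [2+:1] = (word>>2) & 0x1 = 0
kind [1+:1] = (word>>1) & 0x1 = 0
seq [0+:1] = (word>>0) & 0x1 = 1

2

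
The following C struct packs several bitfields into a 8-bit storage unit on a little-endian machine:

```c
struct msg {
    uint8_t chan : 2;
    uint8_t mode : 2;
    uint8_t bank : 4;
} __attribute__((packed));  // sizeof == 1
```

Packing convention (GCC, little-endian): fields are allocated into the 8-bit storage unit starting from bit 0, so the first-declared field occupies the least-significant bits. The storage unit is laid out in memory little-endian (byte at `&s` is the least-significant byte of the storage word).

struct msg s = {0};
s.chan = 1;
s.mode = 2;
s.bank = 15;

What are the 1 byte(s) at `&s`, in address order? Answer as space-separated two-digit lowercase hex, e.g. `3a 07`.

chan:2 = 1 → 0x1 << 0 → word 0x01
mode:2 = 2 → 0x2 << 2 → word 0x09
bank:4 = 15 → 0xf << 4 → word 0xf9
word = 0xf9 → little-endian bytes:
  [0]=0xf9

f9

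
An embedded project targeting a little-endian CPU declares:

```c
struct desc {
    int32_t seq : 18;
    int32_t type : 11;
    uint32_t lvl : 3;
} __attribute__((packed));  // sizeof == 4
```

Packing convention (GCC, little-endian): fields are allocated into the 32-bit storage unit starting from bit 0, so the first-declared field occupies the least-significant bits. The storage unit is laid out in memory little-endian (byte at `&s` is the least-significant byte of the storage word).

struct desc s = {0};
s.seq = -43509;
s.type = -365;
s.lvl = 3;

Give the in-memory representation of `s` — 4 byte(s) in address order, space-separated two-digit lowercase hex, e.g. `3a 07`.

[0+:18] seq=-43509 & 0x3ffff = 0x3560b; word=0x0003560b
[18+:11] type=-365 & 0x7ff = 0x693; word=0x1a4f560b
[29+:3] lvl=3 & 0x7 = 0x3; word=0x7a4f560b
word = 0x7a4f560b → little-endian bytes:
  [0]=0x0b  [1]=0x56  [2]=0x4f  [3]=0x7a

0b 56 4f 7a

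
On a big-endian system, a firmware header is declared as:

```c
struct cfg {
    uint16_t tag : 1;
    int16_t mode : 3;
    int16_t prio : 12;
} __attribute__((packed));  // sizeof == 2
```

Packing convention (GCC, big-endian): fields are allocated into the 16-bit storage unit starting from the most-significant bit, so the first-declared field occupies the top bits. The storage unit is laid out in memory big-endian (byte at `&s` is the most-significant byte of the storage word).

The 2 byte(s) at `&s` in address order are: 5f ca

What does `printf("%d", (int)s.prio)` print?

[0]=0x5f [1]=0xca (big-endian) → word 0x5fca
tag [15+:1] = (word>>15) & 0x1 = 0
mode [12+:3] = (word>>12) & 0x7 = 5
prio [0+:12] = (word>>0) & 0xfff = 4042  ←
prio signed 12b, MSB=1: 4042 - 4096 = -54

-54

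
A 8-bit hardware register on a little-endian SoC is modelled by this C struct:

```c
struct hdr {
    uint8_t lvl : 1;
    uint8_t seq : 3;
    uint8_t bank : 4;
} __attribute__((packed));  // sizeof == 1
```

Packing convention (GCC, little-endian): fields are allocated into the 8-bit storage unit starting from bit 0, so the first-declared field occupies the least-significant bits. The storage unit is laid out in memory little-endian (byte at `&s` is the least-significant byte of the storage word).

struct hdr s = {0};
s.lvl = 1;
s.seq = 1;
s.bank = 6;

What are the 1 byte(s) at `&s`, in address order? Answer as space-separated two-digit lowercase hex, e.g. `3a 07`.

lvl (1b) val=1 bits=0x1 at bit 0: 0x01
seq (3b) val=1 bits=0x1 at bit 1: 0x03
bank (4b) val=6 bits=0x6 at bit 4: 0x63
word = 0x63 → little-endian bytes:
  [0]=0x63

63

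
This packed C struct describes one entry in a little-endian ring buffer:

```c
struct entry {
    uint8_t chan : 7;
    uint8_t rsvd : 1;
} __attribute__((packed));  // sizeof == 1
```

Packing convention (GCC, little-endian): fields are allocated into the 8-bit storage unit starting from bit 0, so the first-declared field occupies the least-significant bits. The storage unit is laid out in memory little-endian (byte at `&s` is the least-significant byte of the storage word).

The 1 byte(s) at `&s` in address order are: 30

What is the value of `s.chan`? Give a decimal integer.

48

[0]=0x30 (little-endian) → word 0x30
chan:7 @ bit 0 → (0x30>>0)&0x7f = 0x30  ←
rsvd:1 @ bit 7 → (0x30>>7)&0x1 = 0x0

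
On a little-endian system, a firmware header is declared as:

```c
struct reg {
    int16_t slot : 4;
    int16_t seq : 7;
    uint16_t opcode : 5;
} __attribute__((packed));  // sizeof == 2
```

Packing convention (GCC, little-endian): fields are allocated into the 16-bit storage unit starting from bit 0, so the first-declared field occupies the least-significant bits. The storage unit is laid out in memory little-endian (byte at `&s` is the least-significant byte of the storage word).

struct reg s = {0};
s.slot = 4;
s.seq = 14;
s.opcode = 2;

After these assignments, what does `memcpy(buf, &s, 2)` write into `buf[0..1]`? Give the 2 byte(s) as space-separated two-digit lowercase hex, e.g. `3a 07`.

e4 10

slot:4 = 4 → 0x4 << 0 → word 0x0004
seq:7 = 14 → 0xe << 4 → word 0x00e4
opcode:5 = 2 → 0x2 << 11 → word 0x10e4
word = 0x10e4 → little-endian bytes:
  [0]=0xe4  [1]=0x10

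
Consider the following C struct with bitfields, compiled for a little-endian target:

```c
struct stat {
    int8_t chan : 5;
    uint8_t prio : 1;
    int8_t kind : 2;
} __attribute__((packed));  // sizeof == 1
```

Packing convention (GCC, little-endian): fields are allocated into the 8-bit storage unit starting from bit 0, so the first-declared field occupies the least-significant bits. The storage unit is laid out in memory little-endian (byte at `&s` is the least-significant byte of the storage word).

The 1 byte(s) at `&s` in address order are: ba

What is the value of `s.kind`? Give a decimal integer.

-2

[0]=0xba (little-endian) → word 0xba
chan [0+:5] = (word>>0) & 0x1f = 26
prio [5+:1] = (word>>5) & 0x1 = 1
kind [6+:2] = (word>>6) & 0x3 = 2  ←
kind signed 2b, MSB=1: 2 - 4 = -2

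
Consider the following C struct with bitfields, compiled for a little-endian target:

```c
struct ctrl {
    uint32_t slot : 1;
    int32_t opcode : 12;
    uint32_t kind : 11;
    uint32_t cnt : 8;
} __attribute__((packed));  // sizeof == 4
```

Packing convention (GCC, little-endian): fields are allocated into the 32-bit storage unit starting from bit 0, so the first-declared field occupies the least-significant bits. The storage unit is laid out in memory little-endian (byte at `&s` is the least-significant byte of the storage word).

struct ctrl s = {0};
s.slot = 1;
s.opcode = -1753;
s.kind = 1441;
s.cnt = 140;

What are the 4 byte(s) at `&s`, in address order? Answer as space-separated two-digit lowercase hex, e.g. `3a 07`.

4f 32 b4 8c

slot:1 = 1 → 0x1 << 0 → word 0x00000001
opcode:12 = -1753 → 0x927 << 1 → word 0x0000124f
kind:11 = 1441 → 0x5a1 << 13 → word 0x00b4324f
cnt:8 = 140 → 0x8c << 24 → word 0x8cb4324f
word = 0x8cb4324f → little-endian bytes:
  [0]=0x4f  [1]=0x32  [2]=0xb4  [3]=0x8c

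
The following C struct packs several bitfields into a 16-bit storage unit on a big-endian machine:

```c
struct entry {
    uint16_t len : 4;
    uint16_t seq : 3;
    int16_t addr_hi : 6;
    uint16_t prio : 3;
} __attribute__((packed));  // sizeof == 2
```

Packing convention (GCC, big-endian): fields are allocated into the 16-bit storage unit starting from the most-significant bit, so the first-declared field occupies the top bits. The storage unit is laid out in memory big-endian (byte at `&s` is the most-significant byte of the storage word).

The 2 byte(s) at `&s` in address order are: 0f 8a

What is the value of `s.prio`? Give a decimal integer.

[0]=0x0f [1]=0x8a (big-endian) → word 0x0f8a
len [12+:4] = (word>>12) & 0xf = 0
seq [9+:3] = (word>>9) & 0x7 = 7
addr_hi [3+:6] = (word>>3) & 0x3f = 49
prio [0+:3] = (word>>0) & 0x7 = 2  ←

2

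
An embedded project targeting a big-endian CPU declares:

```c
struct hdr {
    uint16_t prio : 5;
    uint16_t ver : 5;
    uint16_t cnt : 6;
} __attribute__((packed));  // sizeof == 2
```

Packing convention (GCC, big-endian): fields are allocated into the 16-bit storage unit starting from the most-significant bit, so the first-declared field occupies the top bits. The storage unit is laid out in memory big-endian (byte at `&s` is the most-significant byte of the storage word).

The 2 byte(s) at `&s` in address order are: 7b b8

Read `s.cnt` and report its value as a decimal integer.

56

[0]=0x7b [1]=0xb8 (big-endian) → word 0x7bb8
prio [11+:5] = (word>>11) & 0x1f = 15
ver [6+:5] = (word>>6) & 0x1f = 14
cnt [0+:6] = (word>>0) & 0x3f = 56  ←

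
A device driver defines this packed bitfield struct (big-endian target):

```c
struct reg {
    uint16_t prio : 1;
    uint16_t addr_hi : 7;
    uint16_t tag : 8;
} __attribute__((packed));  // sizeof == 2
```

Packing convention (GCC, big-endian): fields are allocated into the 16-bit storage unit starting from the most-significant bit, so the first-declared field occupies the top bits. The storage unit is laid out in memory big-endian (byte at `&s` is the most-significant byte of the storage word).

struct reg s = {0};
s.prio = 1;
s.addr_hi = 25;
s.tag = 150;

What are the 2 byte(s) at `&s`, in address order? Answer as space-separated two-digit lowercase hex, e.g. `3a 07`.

99 96

prio (1b) val=1 bits=0x1 at bit 15: 0x8000
addr_hi (7b) val=25 bits=0x19 at bit 8: 0x9900
tag (8b) val=150 bits=0x96 at bit 0: 0x9996
word = 0x9996 → big-endian bytes:
  [0]=0x99  [1]=0x96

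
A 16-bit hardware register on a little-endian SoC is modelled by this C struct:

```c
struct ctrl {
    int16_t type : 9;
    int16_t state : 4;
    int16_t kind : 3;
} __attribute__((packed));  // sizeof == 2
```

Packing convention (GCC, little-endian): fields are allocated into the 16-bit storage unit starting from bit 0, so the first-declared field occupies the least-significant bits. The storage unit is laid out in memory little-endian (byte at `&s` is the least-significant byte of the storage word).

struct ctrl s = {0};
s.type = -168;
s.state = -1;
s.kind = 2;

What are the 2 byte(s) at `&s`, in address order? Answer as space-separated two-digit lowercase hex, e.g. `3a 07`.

type:9 = -168 → 0x158 << 0 → word 0x0158
state:4 = -1 → 0xf << 9 → word 0x1f58
kind:3 = 2 → 0x2 << 13 → word 0x5f58
word = 0x5f58 → little-endian bytes:
  [0]=0x58  [1]=0x5f

58 5f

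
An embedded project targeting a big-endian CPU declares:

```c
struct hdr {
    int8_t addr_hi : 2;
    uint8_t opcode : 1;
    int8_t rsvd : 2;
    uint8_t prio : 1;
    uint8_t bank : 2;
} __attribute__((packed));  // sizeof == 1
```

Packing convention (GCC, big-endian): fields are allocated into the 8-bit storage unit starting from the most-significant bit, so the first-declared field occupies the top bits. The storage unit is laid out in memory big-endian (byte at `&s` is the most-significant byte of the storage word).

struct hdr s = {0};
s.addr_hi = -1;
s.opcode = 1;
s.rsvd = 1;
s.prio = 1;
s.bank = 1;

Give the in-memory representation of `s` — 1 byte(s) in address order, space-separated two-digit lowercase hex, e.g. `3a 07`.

ed

[6+:2] addr_hi=-1 & 0x3 = 0x3; word=0xc0
[5+:1] opcode=1 & 0x1 = 0x1; word=0xe0
[3+:2] rsvd=1 & 0x3 = 0x1; word=0xe8
[2+:1] prio=1 & 0x1 = 0x1; word=0xec
[0+:2] bank=1 & 0x3 = 0x1; word=0xed
word = 0xed → big-endian bytes:
  [0]=0xed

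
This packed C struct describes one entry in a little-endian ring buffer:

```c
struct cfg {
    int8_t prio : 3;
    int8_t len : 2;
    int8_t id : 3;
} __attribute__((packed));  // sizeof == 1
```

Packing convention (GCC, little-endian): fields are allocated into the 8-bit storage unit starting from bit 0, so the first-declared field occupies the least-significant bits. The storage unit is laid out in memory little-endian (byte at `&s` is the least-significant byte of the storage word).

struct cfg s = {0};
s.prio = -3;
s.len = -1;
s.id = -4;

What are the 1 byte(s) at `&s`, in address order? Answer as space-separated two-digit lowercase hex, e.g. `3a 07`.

9d

[0+:3] prio=-3 & 0x7 = 0x5; word=0x05
[3+:2] len=-1 & 0x3 = 0x3; word=0x1d
[5+:3] id=-4 & 0x7 = 0x4; word=0x9d
word = 0x9d → little-endian bytes:
  [0]=0x9d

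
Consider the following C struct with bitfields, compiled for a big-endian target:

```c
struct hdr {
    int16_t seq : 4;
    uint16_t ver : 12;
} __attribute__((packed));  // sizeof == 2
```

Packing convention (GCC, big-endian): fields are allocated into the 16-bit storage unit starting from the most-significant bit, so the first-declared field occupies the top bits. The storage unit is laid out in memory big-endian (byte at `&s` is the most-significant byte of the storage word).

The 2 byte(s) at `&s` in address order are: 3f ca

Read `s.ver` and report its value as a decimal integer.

[0]=0x3f [1]=0xca (big-endian) → word 0x3fca
seq:4 @ bit 12 → (0x3fca>>12)&0xf = 0x3
ver:12 @ bit 0 → (0x3fca>>0)&0xfff = 0xfca  ←

4042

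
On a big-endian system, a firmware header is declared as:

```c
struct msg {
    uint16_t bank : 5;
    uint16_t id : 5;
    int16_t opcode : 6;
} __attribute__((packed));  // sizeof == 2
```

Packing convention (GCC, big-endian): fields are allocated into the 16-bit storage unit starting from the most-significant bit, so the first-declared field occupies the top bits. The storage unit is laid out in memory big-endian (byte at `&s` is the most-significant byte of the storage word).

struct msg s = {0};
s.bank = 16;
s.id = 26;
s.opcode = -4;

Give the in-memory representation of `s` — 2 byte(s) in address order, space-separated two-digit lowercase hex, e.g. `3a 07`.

86 bc

bank (5b) val=16 bits=0x10 at bit 11: 0x8000
id (5b) val=26 bits=0x1a at bit 6: 0x8680
opcode (6b) val=-4 bits=0x3c at bit 0: 0x86bc
word = 0x86bc → big-endian bytes:
  [0]=0x86  [1]=0xbc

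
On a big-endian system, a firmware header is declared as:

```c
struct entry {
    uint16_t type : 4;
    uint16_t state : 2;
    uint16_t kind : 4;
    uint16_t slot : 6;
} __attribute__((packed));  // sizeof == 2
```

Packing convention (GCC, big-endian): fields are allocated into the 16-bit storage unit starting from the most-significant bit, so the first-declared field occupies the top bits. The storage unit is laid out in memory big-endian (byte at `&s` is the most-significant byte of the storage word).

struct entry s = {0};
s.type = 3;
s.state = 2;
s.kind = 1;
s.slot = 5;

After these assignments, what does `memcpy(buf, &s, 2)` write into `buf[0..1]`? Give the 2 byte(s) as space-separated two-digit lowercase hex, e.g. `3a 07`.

[12+:4] type=3 & 0xf = 0x3; word=0x3000
[10+:2] state=2 & 0x3 = 0x2; word=0x3800
[6+:4] kind=1 & 0xf = 0x1; word=0x3840
[0+:6] slot=5 & 0x3f = 0x5; word=0x3845
word = 0x3845 → big-endian bytes:
  [0]=0x38  [1]=0x45

38 45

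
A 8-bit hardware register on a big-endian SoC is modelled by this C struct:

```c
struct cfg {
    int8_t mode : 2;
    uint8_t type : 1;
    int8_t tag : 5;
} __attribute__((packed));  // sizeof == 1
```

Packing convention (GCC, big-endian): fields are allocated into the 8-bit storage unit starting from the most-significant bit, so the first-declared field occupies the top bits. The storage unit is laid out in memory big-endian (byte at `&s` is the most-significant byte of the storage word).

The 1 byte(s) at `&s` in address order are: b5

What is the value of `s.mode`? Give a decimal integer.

[0]=0xb5 (big-endian) → word 0xb5
mode [6+:2] = (word>>6) & 0x3 = 2  ←
type [5+:1] = (word>>5) & 0x1 = 1
tag [0+:5] = (word>>0) & 0x1f = 21
mode signed 2b, MSB=1: 2 - 4 = -2

-2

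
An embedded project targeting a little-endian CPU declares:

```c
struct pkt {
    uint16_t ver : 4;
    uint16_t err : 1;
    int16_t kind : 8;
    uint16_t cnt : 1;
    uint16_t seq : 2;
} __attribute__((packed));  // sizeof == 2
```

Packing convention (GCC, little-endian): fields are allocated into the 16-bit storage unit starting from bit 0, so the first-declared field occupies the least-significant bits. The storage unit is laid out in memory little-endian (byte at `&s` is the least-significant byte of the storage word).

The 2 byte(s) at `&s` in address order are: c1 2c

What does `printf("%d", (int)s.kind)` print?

[0]=0xc1 [1]=0x2c (little-endian) → word 0x2cc1
ver:4 @ bit 0 → (0x2cc1>>0)&0xf = 0x1
err:1 @ bit 4 → (0x2cc1>>4)&0x1 = 0x0
kind:8 @ bit 5 → (0x2cc1>>5)&0xff = 0x66  ←
cnt:1 @ bit 13 → (0x2cc1>>13)&0x1 = 0x1
seq:2 @ bit 14 → (0x2cc1>>14)&0x3 = 0x0
kind signed 8b, MSB=0: value = 102

102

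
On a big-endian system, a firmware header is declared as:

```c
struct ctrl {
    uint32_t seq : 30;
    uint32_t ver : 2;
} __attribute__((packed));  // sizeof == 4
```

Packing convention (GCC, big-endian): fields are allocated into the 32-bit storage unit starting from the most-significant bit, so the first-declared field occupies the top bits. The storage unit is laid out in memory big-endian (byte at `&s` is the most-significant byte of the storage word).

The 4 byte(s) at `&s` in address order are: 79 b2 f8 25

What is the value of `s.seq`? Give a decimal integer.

[0]=0x79 [1]=0xb2 [2]=0xf8 [3]=0x25 (big-endian) → word 0x79b2f825
seq [2+:30] = (word>>2) & 0x3fffffff = 510443017  ←
ver [0+:2] = (word>>0) & 0x3 = 1

510443017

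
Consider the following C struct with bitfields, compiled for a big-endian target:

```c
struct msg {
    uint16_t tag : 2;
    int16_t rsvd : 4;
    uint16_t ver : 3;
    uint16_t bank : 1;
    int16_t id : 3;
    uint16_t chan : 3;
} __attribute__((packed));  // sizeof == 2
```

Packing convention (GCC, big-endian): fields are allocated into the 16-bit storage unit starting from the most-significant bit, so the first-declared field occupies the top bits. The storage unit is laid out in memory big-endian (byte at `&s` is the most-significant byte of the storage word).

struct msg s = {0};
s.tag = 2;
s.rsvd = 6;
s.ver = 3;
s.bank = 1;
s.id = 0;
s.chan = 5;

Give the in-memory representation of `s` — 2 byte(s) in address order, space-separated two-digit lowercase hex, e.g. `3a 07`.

99 c5

[14+:2] tag=2 & 0x3 = 0x2; word=0x8000
[10+:4] rsvd=6 & 0xf = 0x6; word=0x9800
[7+:3] ver=3 & 0x7 = 0x3; word=0x9980
[6+:1] bank=1 & 0x1 = 0x1; word=0x99c0
[3+:3] id=0 & 0x7 = 0x0; word=0x99c0
[0+:3] chan=5 & 0x7 = 0x5; word=0x99c5
word = 0x99c5 → big-endian bytes:
  [0]=0x99  [1]=0xc5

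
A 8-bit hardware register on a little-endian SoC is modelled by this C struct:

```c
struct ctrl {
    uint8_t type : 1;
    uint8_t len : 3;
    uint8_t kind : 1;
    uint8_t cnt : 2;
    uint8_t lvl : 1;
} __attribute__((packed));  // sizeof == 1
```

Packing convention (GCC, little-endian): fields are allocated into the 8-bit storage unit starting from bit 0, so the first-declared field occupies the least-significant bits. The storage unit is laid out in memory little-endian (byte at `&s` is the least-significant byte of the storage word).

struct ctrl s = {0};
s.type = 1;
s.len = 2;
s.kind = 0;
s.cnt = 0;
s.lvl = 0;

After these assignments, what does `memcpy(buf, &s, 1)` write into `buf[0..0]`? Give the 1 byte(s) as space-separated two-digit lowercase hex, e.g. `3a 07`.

05

[0+:1] type=1 & 0x1 = 0x1; word=0x01
[1+:3] len=2 & 0x7 = 0x2; word=0x05
[4+:1] kind=0 & 0x1 = 0x0; word=0x05
[5+:2] cnt=0 & 0x3 = 0x0; word=0x05
[7+:1] lvl=0 & 0x1 = 0x0; word=0x05
word = 0x05 → little-endian bytes:
  [0]=0x05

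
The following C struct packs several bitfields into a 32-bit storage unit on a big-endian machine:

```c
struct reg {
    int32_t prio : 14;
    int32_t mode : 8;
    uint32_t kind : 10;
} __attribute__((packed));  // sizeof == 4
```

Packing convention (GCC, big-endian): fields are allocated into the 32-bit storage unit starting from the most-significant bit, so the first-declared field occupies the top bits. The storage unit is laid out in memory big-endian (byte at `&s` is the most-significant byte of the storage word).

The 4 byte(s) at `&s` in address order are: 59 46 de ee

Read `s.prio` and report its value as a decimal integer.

[0]=0x59 [1]=0x46 [2]=0xde [3]=0xee (big-endian) → word 0x5946deee
prio [18+:14] = (word>>18) & 0x3fff = 5713  ←
mode [10+:8] = (word>>10) & 0xff = 183
kind [0+:10] = (word>>0) & 0x3ff = 750
prio signed 14b, MSB=0: value = 5713

5713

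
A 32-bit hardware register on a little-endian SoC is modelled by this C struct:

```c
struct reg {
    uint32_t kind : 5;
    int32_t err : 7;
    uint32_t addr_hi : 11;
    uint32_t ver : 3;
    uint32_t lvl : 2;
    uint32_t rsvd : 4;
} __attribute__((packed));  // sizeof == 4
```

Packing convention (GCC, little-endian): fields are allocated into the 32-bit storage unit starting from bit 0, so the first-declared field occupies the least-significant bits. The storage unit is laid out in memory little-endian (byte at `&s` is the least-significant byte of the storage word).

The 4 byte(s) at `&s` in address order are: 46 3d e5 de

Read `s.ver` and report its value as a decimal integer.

[0]=0x46 [1]=0x3d [2]=0xe5 [3]=0xde (little-endian) → word 0xdee53d46
kind [0+:5] = (word>>0) & 0x1f = 6
err [5+:7] = (word>>5) & 0x7f = 106
addr_hi [12+:11] = (word>>12) & 0x7ff = 1619
ver [23+:3] = (word>>23) & 0x7 = 5  ←
lvl [26+:2] = (word>>26) & 0x3 = 3
rsvd [28+:4] = (word>>28) & 0xf = 13

5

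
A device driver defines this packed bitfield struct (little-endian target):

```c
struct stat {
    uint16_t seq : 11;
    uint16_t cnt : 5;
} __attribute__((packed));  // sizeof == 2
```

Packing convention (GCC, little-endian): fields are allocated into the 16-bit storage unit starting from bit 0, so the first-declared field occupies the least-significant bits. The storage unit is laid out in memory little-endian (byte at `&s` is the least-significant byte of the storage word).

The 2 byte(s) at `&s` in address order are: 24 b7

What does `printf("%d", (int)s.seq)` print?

1828

[0]=0x24 [1]=0xb7 (little-endian) → word 0xb724
seq [0+:11] = (word>>0) & 0x7ff = 1828  ←
cnt [11+:5] = (word>>11) & 0x1f = 22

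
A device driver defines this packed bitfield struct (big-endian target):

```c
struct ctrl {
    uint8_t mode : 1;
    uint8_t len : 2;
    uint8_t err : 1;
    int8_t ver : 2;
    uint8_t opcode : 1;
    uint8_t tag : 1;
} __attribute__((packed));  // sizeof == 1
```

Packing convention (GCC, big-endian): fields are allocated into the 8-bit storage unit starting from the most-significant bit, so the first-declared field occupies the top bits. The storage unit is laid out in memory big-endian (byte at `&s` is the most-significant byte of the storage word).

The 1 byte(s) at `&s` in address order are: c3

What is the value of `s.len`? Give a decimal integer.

2

[0]=0xc3 (big-endian) → word 0xc3
mode:1 @ bit 7 → (0xc3>>7)&0x1 = 0x1
len:2 @ bit 5 → (0xc3>>5)&0x3 = 0x2  ←
err:1 @ bit 4 → (0xc3>>4)&0x1 = 0x0
ver:2 @ bit 2 → (0xc3>>2)&0x3 = 0x0
opcode:1 @ bit 1 → (0xc3>>1)&0x1 = 0x1
tag:1 @ bit 0 → (0xc3>>0)&0x1 = 0x1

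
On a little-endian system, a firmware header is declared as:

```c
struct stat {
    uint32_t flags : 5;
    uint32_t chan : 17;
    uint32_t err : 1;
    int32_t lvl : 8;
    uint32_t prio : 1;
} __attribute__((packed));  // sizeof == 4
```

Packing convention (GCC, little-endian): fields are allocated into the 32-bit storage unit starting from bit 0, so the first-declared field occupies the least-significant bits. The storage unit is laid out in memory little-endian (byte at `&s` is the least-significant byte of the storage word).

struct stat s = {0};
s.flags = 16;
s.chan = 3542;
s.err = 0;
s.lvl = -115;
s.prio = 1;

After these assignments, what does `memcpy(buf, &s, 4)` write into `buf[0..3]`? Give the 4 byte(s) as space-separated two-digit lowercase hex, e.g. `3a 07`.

flags:5 = 16 → 0x10 << 0 → word 0x00000010
chan:17 = 3542 → 0xdd6 << 5 → word 0x0001bad0
err:1 = 0 → 0x0 << 22 → word 0x0001bad0
lvl:8 = -115 → 0x8d << 23 → word 0x4681bad0
prio:1 = 1 → 0x1 << 31 → word 0xc681bad0
word = 0xc681bad0 → little-endian bytes:
  [0]=0xd0  [1]=0xba  [2]=0x81  [3]=0xc6

d0 ba 81 c6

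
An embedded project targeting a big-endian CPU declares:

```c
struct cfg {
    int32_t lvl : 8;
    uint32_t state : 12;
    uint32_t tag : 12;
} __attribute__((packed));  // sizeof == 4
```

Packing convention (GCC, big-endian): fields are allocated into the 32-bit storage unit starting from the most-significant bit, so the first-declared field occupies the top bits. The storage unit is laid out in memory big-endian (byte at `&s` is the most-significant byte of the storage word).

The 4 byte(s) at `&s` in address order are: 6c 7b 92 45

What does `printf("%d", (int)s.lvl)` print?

108

[0]=0x6c [1]=0x7b [2]=0x92 [3]=0x45 (big-endian) → word 0x6c7b9245
lvl:8 @ bit 24 → (0x6c7b9245>>24)&0xff = 0x6c  ←
state:12 @ bit 12 → (0x6c7b9245>>12)&0xfff = 0x7b9
tag:12 @ bit 0 → (0x6c7b9245>>0)&0xfff = 0x245
lvl signed 8b, MSB=0: value = 108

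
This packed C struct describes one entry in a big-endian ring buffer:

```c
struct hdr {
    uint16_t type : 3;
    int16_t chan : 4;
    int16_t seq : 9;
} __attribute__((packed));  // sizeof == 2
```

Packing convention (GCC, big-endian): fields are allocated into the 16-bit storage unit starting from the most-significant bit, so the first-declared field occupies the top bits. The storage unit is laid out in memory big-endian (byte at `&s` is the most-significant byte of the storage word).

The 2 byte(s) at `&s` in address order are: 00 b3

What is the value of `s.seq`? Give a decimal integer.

[0]=0x00 [1]=0xb3 (big-endian) → word 0x00b3
type [13+:3] = (word>>13) & 0x7 = 0
chan [9+:4] = (word>>9) & 0xf = 0
seq [0+:9] = (word>>0) & 0x1ff = 179  ←
seq signed 9b, MSB=0: value = 179

179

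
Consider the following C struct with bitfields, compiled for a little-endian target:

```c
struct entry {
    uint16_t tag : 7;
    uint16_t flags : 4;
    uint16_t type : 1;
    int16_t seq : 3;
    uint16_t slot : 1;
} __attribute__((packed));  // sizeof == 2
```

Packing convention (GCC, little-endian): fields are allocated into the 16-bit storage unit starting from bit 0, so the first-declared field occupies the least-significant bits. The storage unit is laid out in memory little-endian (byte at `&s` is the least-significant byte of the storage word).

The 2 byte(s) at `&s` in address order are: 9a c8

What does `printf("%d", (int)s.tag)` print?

26

[0]=0x9a [1]=0xc8 (little-endian) → word 0xc89a
tag:7 @ bit 0 → (0xc89a>>0)&0x7f = 0x1a  ←
flags:4 @ bit 7 → (0xc89a>>7)&0xf = 0x1
type:1 @ bit 11 → (0xc89a>>11)&0x1 = 0x1
seq:3 @ bit 12 → (0xc89a>>12)&0x7 = 0x4
slot:1 @ bit 15 → (0xc89a>>15)&0x1 = 0x1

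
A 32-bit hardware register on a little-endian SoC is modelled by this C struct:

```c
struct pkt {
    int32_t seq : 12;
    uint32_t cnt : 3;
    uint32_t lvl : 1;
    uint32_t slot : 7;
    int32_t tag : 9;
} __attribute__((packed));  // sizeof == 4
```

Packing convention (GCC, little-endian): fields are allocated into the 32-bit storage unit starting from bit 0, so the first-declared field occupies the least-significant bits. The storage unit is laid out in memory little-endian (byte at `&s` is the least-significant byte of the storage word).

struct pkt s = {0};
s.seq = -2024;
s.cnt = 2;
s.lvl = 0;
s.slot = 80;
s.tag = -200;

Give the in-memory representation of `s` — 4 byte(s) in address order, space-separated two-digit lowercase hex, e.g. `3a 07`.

18 28 50 9c

seq:12 = -2024 → 0x818 << 0 → word 0x00000818
cnt:3 = 2 → 0x2 << 12 → word 0x00002818
lvl:1 = 0 → 0x0 << 15 → word 0x00002818
slot:7 = 80 → 0x50 << 16 → word 0x00502818
tag:9 = -200 → 0x138 << 23 → word 0x9c502818
word = 0x9c502818 → little-endian bytes:
  [0]=0x18  [1]=0x28  [2]=0x50  [3]=0x9c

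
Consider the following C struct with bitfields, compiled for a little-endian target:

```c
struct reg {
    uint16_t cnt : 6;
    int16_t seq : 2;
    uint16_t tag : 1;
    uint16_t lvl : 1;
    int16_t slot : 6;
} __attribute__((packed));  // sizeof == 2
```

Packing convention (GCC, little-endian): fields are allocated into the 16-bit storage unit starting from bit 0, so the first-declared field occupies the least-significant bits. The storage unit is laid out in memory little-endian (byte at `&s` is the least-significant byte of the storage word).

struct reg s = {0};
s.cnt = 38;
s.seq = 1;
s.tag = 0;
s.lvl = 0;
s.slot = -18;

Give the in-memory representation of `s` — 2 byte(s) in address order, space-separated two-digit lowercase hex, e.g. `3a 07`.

[0+:6] cnt=38 & 0x3f = 0x26; word=0x0026
[6+:2] seq=1 & 0x3 = 0x1; word=0x0066
[8+:1] tag=0 & 0x1 = 0x0; word=0x0066
[9+:1] lvl=0 & 0x1 = 0x0; word=0x0066
[10+:6] slot=-18 & 0x3f = 0x2e; word=0xb866
word = 0xb866 → little-endian bytes:
  [0]=0x66  [1]=0xb8

66 b8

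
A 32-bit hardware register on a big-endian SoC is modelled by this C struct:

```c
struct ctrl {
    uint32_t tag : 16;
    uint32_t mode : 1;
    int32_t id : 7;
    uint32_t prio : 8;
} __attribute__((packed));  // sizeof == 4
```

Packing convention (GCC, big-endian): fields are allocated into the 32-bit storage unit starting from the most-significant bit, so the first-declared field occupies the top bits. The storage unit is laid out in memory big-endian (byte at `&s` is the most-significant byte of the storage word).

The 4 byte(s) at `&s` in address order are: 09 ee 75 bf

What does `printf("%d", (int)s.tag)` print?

2542

[0]=0x09 [1]=0xee [2]=0x75 [3]=0xbf (big-endian) → word 0x09ee75bf
tag:16 @ bit 16 → (0x09ee75bf>>16)&0xffff = 0x9ee  ←
mode:1 @ bit 15 → (0x09ee75bf>>15)&0x1 = 0x0
id:7 @ bit 8 → (0x09ee75bf>>8)&0x7f = 0x75
prio:8 @ bit 0 → (0x09ee75bf>>0)&0xff = 0xbf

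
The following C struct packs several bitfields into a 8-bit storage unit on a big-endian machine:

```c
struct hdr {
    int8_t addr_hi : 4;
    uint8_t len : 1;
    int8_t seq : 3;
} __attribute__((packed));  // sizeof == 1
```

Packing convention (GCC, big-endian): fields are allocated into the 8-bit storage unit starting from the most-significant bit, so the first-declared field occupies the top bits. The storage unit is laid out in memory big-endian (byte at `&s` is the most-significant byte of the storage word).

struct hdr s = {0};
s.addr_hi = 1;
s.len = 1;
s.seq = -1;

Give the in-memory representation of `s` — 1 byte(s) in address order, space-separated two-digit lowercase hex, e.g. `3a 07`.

1f

addr_hi (4b) val=1 bits=0x1 at bit 4: 0x10
len (1b) val=1 bits=0x1 at bit 3: 0x18
seq (3b) val=-1 bits=0x7 at bit 0: 0x1f
word = 0x1f → big-endian bytes:
  [0]=0x1f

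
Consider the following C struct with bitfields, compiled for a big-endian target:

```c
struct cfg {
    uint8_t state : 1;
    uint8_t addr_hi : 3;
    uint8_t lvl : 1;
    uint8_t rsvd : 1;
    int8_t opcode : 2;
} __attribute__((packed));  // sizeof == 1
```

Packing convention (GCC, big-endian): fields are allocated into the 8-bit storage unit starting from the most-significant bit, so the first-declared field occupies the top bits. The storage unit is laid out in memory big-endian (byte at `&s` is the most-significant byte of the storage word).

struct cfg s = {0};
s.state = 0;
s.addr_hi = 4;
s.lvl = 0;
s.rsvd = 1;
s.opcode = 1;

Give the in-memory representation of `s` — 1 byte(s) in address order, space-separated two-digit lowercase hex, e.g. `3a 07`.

[7+:1] state=0 & 0x1 = 0x0; word=0x00
[4+:3] addr_hi=4 & 0x7 = 0x4; word=0x40
[3+:1] lvl=0 & 0x1 = 0x0; word=0x40
[2+:1] rsvd=1 & 0x1 = 0x1; word=0x44
[0+:2] opcode=1 & 0x3 = 0x1; word=0x45
word = 0x45 → big-endian bytes:
  [0]=0x45

45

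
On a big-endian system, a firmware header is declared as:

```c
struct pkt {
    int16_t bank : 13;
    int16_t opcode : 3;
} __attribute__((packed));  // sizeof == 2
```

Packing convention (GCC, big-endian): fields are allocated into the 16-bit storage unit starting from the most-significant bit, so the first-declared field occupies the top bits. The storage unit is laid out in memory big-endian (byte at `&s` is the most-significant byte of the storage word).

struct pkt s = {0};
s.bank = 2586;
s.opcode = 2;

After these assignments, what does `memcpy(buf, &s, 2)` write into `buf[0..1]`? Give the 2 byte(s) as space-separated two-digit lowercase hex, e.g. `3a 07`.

[3+:13] bank=2586 & 0x1fff = 0xa1a; word=0x50d0
[0+:3] opcode=2 & 0x7 = 0x2; word=0x50d2
word = 0x50d2 → big-endian bytes:
  [0]=0x50  [1]=0xd2

50 d2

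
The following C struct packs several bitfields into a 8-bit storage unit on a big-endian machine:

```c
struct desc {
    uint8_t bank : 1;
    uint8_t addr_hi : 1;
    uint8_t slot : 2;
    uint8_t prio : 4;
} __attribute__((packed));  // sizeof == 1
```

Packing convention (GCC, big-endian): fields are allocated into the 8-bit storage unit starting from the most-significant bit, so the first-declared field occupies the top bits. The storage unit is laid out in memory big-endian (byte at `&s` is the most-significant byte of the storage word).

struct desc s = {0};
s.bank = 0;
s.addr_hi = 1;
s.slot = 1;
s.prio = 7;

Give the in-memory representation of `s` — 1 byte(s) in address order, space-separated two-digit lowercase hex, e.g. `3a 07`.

57

bank:1 = 0 → 0x0 << 7 → word 0x00
addr_hi:1 = 1 → 0x1 << 6 → word 0x40
slot:2 = 1 → 0x1 << 4 → word 0x50
prio:4 = 7 → 0x7 << 0 → word 0x57
word = 0x57 → big-endian bytes:
  [0]=0x57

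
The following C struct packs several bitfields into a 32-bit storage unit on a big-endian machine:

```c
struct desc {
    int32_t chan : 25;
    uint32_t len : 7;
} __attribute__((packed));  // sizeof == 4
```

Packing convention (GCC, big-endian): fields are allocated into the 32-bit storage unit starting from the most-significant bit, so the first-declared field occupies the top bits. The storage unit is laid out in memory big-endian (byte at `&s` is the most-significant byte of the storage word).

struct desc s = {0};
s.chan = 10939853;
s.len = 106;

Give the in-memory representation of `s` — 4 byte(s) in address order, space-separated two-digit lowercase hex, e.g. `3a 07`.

53 76 e6 ea

[7+:25] chan=10939853 & 0x1ffffff = 0xa6edcd; word=0x5376e680
[0+:7] len=106 & 0x7f = 0x6a; word=0x5376e6ea
word = 0x5376e6ea → big-endian bytes:
  [0]=0x53  [1]=0x76  [2]=0xe6  [3]=0xea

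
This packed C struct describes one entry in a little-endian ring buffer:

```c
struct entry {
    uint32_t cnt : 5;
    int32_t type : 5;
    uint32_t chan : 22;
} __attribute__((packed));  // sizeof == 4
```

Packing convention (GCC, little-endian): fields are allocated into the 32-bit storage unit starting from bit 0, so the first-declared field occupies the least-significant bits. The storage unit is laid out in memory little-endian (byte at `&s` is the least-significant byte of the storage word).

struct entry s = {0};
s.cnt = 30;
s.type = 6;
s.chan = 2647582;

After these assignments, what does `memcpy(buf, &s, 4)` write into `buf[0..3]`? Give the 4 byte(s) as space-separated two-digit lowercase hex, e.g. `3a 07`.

cnt:5 = 30 → 0x1e << 0 → word 0x0000001e
type:5 = 6 → 0x6 << 5 → word 0x000000de
chan:22 = 2647582 → 0x28661e << 10 → word 0xa19878de
word = 0xa19878de → little-endian bytes:
  [0]=0xde  [1]=0x78  [2]=0x98  [3]=0xa1

de 78 98 a1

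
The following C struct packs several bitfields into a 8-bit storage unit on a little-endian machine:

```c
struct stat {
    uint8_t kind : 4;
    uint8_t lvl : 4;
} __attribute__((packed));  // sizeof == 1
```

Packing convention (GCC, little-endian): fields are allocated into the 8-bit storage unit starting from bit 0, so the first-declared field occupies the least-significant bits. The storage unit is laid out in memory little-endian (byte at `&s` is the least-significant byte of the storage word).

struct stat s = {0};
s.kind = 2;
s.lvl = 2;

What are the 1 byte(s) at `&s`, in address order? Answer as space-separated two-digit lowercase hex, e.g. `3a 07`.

22

[0+:4] kind=2 & 0xf = 0x2; word=0x02
[4+:4] lvl=2 & 0xf = 0x2; word=0x22
word = 0x22 → little-endian bytes:
  [0]=0x22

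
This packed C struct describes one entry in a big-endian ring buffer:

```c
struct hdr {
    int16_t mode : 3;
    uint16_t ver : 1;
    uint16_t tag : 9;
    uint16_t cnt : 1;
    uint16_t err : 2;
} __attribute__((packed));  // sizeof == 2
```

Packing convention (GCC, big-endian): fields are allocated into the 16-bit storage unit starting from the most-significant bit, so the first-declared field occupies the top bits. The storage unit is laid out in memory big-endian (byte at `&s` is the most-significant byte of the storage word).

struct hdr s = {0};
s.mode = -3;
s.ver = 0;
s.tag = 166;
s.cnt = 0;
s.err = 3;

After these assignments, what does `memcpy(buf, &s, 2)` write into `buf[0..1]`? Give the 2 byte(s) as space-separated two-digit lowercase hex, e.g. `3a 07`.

a5 33

mode (3b) val=-3 bits=0x5 at bit 13: 0xa000
ver (1b) val=0 bits=0x0 at bit 12: 0xa000
tag (9b) val=166 bits=0xa6 at bit 3: 0xa530
cnt (1b) val=0 bits=0x0 at bit 2: 0xa530
err (2b) val=3 bits=0x3 at bit 0: 0xa533
word = 0xa533 → big-endian bytes:
  [0]=0xa5  [1]=0x33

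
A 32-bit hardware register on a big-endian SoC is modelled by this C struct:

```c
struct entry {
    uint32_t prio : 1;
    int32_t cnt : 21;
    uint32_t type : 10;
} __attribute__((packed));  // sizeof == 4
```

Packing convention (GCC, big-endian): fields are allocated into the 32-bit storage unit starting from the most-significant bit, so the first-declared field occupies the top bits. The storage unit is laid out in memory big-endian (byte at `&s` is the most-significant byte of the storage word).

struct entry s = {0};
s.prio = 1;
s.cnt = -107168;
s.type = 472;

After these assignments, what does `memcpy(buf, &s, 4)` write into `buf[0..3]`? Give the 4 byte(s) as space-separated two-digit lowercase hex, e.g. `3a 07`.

prio:1 = 1 → 0x1 << 31 → word 0x80000000
cnt:21 = -107168 → 0x1e5d60 << 10 → word 0xf9758000
type:10 = 472 → 0x1d8 << 0 → word 0xf97581d8
word = 0xf97581d8 → big-endian bytes:
  [0]=0xf9  [1]=0x75  [2]=0x81  [3]=0xd8

f9 75 81 d8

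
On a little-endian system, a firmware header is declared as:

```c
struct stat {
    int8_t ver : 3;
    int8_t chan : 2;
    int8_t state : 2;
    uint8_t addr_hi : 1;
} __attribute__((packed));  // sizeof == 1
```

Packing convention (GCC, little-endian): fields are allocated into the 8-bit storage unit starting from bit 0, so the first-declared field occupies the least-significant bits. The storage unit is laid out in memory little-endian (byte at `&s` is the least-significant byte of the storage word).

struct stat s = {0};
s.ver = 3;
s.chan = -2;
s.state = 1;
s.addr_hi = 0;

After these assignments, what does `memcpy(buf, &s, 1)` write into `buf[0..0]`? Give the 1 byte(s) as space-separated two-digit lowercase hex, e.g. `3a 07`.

[0+:3] ver=3 & 0x7 = 0x3; word=0x03
[3+:2] chan=-2 & 0x3 = 0x2; word=0x13
[5+:2] state=1 & 0x3 = 0x1; word=0x33
[7+:1] addr_hi=0 & 0x1 = 0x0; word=0x33
word = 0x33 → little-endian bytes:
  [0]=0x33

33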